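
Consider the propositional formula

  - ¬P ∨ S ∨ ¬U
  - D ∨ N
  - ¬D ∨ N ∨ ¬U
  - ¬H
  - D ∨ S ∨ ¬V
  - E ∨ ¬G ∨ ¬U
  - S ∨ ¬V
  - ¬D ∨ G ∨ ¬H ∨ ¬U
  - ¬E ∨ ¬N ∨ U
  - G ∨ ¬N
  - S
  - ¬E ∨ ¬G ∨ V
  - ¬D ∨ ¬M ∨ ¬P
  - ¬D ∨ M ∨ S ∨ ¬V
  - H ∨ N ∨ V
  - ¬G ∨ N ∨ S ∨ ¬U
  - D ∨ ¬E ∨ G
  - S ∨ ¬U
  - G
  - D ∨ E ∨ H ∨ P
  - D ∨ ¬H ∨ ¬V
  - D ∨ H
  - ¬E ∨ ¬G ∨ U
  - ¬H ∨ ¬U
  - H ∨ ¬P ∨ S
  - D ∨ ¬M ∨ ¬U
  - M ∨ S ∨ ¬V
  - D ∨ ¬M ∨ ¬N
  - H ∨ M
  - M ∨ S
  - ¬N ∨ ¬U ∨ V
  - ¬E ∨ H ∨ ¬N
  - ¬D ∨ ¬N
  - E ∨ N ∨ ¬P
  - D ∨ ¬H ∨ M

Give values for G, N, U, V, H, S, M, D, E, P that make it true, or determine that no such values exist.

Unit clause (¬H) forces H = False.
Unit clause (S) forces S = True.
Unit clause (G) forces G = True.
In (D ∨ H) only D is left, so D = True.
In (H ∨ M) only M is left, so M = True.
In (¬D ∨ ¬N) only ¬N is left, so N = False.
In (¬D ∨ N ∨ ¬U) only ¬U is left, so U = False.
In (¬D ∨ ¬M ∨ ¬P) only ¬P is left, so P = False.
In (H ∨ N ∨ V) only V is left, so V = True.
In (¬E ∨ ¬G ∨ U) only ¬E is left, so E = False.
All clauses satisfied.

G=T, N=F, U=F, V=T, H=F, S=T, M=T, D=T, E=F, P=F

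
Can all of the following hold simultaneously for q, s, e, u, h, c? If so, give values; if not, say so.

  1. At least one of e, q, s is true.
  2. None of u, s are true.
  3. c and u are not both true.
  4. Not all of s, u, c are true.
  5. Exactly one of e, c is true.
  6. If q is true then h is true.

q = False; s = False; e = True; u = False; h = True; c = False

  (1) {e, q, s}: 1 true — at least one ✓
  (2) {u, s}: 0 true — none ✓
  (3) c=F, u=F — not both ✓
  (4) {s, u, c}: 0/3 true — not all ✓
  (5) {e, c}: 1 true — exactly one ✓
  (6) q=F ⇒ h: vacuous ✓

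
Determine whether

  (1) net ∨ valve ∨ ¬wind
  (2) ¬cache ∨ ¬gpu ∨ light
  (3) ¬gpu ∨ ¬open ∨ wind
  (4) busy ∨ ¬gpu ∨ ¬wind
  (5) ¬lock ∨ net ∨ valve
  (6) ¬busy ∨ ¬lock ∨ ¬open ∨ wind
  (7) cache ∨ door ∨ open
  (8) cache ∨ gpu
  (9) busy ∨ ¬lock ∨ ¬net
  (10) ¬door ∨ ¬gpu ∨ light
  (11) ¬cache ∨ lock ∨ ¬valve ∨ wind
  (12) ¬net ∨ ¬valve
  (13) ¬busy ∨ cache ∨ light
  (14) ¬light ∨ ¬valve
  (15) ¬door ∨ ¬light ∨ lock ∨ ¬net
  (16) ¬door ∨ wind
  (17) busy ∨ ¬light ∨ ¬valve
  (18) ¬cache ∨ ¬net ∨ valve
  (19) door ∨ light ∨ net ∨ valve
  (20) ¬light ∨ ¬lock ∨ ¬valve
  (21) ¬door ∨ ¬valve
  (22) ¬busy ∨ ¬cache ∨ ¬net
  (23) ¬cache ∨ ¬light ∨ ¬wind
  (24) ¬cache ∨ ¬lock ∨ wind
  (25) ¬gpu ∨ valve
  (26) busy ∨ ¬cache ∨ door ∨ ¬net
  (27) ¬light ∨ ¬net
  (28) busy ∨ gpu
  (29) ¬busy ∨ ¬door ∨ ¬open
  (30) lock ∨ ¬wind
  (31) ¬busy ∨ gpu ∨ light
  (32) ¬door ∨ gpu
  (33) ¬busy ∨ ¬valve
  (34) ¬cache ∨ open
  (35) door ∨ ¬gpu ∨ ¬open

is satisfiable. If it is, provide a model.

cache=T, wind=F, valve=F, door=F, lock=F, light=T, gpu=F, open=T, busy=T, net=F

Set cache = True.
  then (¬cache ∨ open) forces open = True.
Try wind = True:
  (¬cache ∨ ¬light ∨ ¬wind) forces light = False.
  (¬cache ∨ ¬gpu ∨ light) forces gpu = False.
  (busy ∨ gpu) forces busy = True.
  clause (¬busy ∨ gpu ∨ light) is falsified — backtrack.
So wind = False.
  then (¬gpu ∨ ¬open ∨ wind) forces gpu = False.
  then (¬door ∨ wind) forces door = False.
  then (¬cache ∨ ¬lock ∨ wind) forces lock = False.
  then (busy ∨ gpu) forces busy = True.
  then (¬busy ∨ gpu ∨ light) forces light = True.
  then (¬busy ∨ ¬valve) forces valve = False.
  then (¬cache ∨ ¬net ∨ valve) forces net = False.
All clauses satisfied.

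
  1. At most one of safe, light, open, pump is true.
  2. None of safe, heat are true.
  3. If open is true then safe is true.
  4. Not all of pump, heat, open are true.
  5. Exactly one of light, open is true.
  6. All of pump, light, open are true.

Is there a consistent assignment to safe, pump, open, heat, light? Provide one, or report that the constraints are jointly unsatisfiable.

Unsatisfiable

Case open = True:
  (1) with open=T forces safe = False.
  Constraint (3) is violated (open=T, safe=F) — contradiction.
Case open = False:
  Constraint (6) is violated (open=F) — contradiction.
Both cases fail — unsatisfiable.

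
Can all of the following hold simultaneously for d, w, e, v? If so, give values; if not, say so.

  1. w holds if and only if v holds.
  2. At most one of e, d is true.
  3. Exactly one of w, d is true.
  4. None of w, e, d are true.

Unsatisfiable

Case d = True:
  Constraint (4) is violated (d=T) — contradiction.
Case d = False:
  (3) with d=F forces w = True.
  Constraint (4) is violated (w=T) — contradiction.
Both cases fail — unsatisfiable.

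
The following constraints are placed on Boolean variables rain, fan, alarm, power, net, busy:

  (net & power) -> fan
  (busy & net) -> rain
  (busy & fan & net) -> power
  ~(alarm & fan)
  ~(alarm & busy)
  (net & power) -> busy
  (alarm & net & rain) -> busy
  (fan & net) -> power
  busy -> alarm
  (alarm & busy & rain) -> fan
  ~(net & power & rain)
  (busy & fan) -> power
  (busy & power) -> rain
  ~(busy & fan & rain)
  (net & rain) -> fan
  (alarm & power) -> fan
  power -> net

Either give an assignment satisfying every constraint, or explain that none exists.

Set rain = False.
Set fan = False.
Set alarm = False.
  then (alarm | ~busy) forces busy = False.
Set power = False.
Set net = False.
All clauses satisfied.

rain = False; fan = False; alarm = False; power = False; net = False; busy = False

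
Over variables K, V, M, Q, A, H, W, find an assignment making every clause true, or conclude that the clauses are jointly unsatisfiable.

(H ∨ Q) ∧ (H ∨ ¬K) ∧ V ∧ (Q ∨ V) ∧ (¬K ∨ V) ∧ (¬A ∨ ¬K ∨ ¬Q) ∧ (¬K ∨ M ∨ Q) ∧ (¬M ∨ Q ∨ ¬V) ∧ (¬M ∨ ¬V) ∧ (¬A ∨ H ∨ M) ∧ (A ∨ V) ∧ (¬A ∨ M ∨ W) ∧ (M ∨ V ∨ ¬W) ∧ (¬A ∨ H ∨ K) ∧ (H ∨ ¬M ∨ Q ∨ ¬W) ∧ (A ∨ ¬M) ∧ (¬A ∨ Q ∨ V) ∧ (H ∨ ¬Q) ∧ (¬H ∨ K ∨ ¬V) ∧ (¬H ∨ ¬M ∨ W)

K=T, V=T, M=F, Q=T, A=F, H=T, W=F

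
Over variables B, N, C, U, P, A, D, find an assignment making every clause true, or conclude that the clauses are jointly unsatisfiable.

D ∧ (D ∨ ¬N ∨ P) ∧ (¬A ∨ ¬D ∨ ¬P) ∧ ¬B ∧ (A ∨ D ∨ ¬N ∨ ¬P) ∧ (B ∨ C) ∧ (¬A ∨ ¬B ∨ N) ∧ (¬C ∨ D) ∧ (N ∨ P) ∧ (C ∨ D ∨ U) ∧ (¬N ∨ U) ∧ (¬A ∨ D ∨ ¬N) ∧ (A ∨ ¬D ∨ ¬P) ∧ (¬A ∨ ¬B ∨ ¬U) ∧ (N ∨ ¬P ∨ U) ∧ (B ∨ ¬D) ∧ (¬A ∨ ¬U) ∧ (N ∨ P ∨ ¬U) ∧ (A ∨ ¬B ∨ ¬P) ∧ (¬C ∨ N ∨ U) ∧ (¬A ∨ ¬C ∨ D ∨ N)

Case B = True:
  Clause (¬B) is falsified — contradiction.
Case B = False:
  (D) forces D = True.
  Clause (B ∨ ¬D) is falsified — contradiction.
Both cases fail, so the formula is unsatisfiable.

UNSATISFIABLE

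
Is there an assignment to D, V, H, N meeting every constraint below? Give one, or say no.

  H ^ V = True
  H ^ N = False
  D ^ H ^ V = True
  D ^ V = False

D=F, V=F, H=T, N=T

H ^ V = T ^ F = True ✓
H ^ N = T ^ T = False ✓
D ^ H ^ V = F ^ T ^ F = True ✓
D ^ V = F ^ F = False ✓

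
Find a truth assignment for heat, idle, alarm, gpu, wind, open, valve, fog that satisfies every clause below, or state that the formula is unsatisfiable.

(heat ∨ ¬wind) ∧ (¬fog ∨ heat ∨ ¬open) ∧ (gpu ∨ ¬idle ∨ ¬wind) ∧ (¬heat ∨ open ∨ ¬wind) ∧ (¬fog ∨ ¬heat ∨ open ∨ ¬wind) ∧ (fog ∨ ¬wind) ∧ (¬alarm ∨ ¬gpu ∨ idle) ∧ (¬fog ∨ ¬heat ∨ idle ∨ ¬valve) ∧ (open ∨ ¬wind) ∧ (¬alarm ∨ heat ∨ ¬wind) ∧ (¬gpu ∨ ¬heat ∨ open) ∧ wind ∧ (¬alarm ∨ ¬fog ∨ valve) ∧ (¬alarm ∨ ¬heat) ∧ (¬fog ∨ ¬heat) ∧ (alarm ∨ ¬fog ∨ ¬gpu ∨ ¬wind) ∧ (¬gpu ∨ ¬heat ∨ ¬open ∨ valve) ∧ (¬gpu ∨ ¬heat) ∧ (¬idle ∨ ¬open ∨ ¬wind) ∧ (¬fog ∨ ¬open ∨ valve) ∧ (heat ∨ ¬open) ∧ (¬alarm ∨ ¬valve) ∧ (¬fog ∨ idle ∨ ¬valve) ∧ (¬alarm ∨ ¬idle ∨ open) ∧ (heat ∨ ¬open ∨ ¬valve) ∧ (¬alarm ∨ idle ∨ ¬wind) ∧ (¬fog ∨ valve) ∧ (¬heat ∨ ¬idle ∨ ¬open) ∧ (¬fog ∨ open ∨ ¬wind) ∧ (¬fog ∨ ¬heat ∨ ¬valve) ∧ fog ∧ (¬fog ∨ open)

No satisfying assignment exists.

Case fog = True:
  (wind) forces wind = True.
  (heat ∨ ¬wind) forces heat = True.
  Clause (¬fog ∨ ¬heat) is falsified — contradiction.
Case fog = False:
  Clause (fog) is falsified — contradiction.
Both cases fail, so the formula is unsatisfiable.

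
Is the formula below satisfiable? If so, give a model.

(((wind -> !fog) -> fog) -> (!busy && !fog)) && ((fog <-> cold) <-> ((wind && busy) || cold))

fog = False; wind = True; cold = False; busy = True

  ((wind -> !fog) -> fog) -> (!busy && !fog) = True
    (wind -> !fog) -> fog = False
      wind -> !fog = True
        !fog = True
    !busy && !fog = False
      !busy = False
      !fog = True
  (fog <-> cold) <-> ((wind && busy) || cold) = True
    fog <-> cold = True
    (wind && busy) || cold = True
      wind && busy = True
Both conjuncts True, so the formula holds.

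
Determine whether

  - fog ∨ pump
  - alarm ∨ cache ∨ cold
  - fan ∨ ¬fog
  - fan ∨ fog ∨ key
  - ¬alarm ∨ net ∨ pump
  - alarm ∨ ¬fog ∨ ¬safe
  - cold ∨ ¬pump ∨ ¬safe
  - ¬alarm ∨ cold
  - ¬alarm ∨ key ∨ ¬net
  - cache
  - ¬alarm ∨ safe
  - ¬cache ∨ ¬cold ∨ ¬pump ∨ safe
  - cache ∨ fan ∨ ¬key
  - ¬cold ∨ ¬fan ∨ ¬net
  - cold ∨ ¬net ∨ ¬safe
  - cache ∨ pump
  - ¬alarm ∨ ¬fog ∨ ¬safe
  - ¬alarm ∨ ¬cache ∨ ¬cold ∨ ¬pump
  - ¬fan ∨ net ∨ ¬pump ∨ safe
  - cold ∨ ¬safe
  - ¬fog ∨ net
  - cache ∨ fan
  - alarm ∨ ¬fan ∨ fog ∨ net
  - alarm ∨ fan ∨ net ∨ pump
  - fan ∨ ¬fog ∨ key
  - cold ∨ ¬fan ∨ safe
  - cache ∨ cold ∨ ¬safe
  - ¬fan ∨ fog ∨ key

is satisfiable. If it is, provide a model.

Unit clause (cache) forces cache = True.
Set fog = False.
  then (fog ∨ pump) forces pump = True.
Set cold = False.
  then (cold ∨ ¬pump ∨ ¬safe) forces safe = False.
  then (¬alarm ∨ cold) forces alarm = False.
  then (cold ∨ ¬fan ∨ safe) forces fan = False.
  then (fan ∨ fog ∨ key) forces key = True.
Set net = True.
All clauses satisfied.

fog = False, cold = False, fan = False, cache = True, key = True, net = True, pump = True, alarm = False, safe = False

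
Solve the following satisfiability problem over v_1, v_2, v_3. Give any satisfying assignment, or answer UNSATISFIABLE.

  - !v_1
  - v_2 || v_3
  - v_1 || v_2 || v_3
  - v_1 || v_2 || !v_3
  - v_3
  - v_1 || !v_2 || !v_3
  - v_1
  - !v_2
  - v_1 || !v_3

Case v_1 = True:
  Clause (!v_1) is falsified — contradiction.
Case v_1 = False:
  Clause (v_1) is falsified — contradiction.
Both cases fail, so the formula is unsatisfiable.

Unsatisfiable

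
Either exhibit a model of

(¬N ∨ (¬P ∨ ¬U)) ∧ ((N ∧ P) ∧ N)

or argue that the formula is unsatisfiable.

N=T, P=T, U=F

  ¬N ∨ (¬P ∨ ¬U) = True
    ¬N = False
    ¬P ∨ ¬U = True
      ¬P = False
      ¬U = True
  (N ∧ P) ∧ N = True
    N ∧ P = True
Both conjuncts True, so the formula holds.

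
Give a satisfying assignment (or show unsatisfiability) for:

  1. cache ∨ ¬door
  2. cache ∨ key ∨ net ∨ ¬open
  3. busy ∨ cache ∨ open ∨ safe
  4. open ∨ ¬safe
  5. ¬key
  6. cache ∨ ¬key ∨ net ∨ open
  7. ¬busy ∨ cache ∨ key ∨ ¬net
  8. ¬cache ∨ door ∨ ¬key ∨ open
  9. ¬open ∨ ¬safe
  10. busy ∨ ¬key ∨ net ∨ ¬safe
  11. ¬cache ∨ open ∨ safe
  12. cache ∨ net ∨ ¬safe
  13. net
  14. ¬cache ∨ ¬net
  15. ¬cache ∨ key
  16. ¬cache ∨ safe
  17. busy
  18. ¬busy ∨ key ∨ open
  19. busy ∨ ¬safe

Unsatisfiable

Case busy = True:
  (¬key) forces key = False.
  (net) forces net = True.
  (¬busy ∨ cache ∨ key ∨ ¬net) forces cache = True.
  Clause (¬cache ∨ ¬net) is falsified — contradiction.
Case busy = False:
  Clause (busy) is falsified — contradiction.
Both cases fail, so the formula is unsatisfiable.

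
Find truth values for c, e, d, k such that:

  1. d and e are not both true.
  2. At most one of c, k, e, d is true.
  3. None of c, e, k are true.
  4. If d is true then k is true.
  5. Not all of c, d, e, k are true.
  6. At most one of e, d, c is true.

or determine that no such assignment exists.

c = False; e = False; d = False; k = False

  (1) d=F, e=F — not both ✓
  (2) {c, k, e, d}: 0 true — at most one ✓
  (3) {c, e, k}: 0 true — none ✓
  (4) d=F ⇒ k: vacuous ✓
  (5) {c, d, e, k}: 0/4 true — not all ✓
  (6) {e, d, c}: 0 true — at most one ✓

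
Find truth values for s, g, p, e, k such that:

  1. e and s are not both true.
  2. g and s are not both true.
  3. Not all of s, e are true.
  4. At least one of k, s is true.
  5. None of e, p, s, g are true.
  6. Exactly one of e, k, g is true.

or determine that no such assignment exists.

s = False, g = False, p = False, e = False, k = True

  (1) e=F, s=F — not both ✓
  (2) g=F, s=F — not both ✓
  (3) {s, e}: 0/2 true — not all ✓
  (4) {k, s}: 1 true — at least one ✓
  (5) {e, p, s, g}: 0 true — none ✓
  (6) {e, k, g}: 1 true — exactly one ✓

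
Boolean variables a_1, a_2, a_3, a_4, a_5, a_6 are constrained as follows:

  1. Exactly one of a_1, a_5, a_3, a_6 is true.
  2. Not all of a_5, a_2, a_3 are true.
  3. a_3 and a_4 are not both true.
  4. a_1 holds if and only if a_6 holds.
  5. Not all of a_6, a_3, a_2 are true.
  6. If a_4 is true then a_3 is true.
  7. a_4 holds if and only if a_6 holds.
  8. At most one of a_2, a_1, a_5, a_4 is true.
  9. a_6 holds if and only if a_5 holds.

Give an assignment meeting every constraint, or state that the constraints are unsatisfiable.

a_1 = False; a_2 = True; a_3 = True; a_4 = False; a_5 = False; a_6 = False

  (1) {a_1, a_5, a_3, a_6}: 1 true — exactly one ✓
  (2) {a_5, a_2, a_3}: 2/3 true — not all ✓
  (3) a_3=T, a_4=F — not both ✓
  (4) a_1=F, a_6=F — same ✓
  (5) {a_6, a_3, a_2}: 2/3 true — not all ✓
  (6) a_4=F ⇒ a_3: vacuous ✓
  (7) a_4=F, a_6=F — same ✓
  (8) {a_2, a_1, a_5, a_4}: 1 true — at most one ✓
  (9) a_6=F, a_5=F — same ✓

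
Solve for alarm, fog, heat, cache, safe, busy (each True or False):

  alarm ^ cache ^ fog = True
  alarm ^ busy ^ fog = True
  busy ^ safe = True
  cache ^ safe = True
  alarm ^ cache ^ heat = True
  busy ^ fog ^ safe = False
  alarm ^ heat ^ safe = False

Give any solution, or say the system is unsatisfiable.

alarm = True; fog = True; heat = True; cache = True; safe = False; busy = True

alarm ^ cache ^ fog = T ^ T ^ T = True ✓
alarm ^ busy ^ fog = T ^ T ^ T = True ✓
busy ^ safe = T ^ F = True ✓
cache ^ safe = T ^ F = True ✓
alarm ^ cache ^ heat = T ^ T ^ T = True ✓
busy ^ fog ^ safe = T ^ T ^ F = False ✓
alarm ^ heat ^ safe = T ^ T ^ F = False ✓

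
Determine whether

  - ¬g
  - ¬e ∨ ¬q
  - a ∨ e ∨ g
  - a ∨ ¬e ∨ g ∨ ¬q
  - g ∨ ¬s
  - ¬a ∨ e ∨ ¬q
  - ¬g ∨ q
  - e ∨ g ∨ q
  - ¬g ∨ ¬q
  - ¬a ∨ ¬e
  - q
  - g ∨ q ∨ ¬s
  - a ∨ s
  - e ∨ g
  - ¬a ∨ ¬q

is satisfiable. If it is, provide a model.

Case q = True:
  (¬g) forces g = False.
  (¬e ∨ ¬q) forces e = False.
  Clause (e ∨ g) is falsified — contradiction.
Case q = False:
  Clause (q) is falsified — contradiction.
Both cases fail, so the formula is unsatisfiable.

Unsatisfiable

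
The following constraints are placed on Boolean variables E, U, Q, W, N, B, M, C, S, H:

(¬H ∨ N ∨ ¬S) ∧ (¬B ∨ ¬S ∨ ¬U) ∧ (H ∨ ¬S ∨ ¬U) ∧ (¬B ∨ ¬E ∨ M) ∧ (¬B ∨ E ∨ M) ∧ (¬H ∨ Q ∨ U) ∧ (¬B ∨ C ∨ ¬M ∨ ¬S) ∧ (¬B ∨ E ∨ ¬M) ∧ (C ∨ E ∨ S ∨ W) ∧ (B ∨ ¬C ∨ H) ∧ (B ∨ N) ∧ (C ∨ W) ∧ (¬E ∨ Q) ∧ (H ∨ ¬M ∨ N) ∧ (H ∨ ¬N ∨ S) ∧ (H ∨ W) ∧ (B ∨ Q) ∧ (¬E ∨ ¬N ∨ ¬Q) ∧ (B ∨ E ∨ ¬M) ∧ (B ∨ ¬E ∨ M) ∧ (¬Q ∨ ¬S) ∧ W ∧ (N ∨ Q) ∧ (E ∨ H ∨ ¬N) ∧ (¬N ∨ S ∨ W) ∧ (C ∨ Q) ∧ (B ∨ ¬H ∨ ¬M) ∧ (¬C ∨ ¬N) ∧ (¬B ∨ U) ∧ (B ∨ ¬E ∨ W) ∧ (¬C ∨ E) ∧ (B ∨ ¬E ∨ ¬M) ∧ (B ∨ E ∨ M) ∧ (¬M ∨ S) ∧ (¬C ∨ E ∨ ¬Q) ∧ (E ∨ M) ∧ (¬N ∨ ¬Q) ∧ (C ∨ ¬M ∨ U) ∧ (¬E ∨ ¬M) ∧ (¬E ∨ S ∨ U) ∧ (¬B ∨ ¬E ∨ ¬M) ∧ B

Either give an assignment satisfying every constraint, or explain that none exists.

Case W = True:
  (B) forces B = True.
  (¬B ∨ U) forces U = True.
  (¬B ∨ ¬S ∨ ¬U) forces S = False.
  (¬M ∨ S) forces M = False.
  (¬B ∨ ¬E ∨ M) forces E = False.
  Clause (¬B ∨ E ∨ M) is falsified — contradiction.
Case W = False:
  Clause (W) is falsified — contradiction.
Both cases fail, so the formula is unsatisfiable.

No satisfying assignment exists.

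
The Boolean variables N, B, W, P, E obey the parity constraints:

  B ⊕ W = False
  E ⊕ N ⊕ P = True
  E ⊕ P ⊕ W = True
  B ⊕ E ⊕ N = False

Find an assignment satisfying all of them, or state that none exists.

N=F, B=F, W=F, P=T, E=F

B ⊕ W = F ⊕ F = False ✓
E ⊕ N ⊕ P = F ⊕ F ⊕ T = True ✓
E ⊕ P ⊕ W = F ⊕ T ⊕ F = True ✓
B ⊕ E ⊕ N = F ⊕ F ⊕ F = False ✓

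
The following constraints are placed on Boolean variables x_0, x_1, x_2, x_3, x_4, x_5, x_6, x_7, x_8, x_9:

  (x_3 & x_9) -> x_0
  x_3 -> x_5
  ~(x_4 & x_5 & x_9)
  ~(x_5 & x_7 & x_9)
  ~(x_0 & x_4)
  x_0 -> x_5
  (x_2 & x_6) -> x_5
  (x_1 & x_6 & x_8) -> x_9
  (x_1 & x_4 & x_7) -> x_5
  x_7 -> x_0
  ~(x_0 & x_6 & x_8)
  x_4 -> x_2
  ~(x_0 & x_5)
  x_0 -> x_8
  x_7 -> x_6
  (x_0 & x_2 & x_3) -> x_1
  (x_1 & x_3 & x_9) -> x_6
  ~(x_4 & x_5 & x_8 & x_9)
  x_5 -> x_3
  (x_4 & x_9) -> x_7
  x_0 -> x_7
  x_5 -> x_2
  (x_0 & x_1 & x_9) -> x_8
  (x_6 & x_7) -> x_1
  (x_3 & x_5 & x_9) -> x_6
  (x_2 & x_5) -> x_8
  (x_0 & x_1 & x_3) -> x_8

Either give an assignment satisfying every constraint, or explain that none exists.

Set x_0 = False.
  then (x_0 | ~x_7) forces x_7 = False.
Set x_1 = False.
Set x_2 = False.
  then (x_2 | ~x_5) forces x_5 = False.
  then (x_2 | ~x_4) forces x_4 = False.
  then (~x_3 | x_5) forces x_3 = False.
Set x_6 = True.
Set x_8 = False.
Set x_9 = False.
All clauses satisfied.

x_0 = False, x_1 = False, x_2 = False, x_3 = False, x_4 = False, x_5 = False, x_6 = True, x_7 = False, x_8 = False, x_9 = False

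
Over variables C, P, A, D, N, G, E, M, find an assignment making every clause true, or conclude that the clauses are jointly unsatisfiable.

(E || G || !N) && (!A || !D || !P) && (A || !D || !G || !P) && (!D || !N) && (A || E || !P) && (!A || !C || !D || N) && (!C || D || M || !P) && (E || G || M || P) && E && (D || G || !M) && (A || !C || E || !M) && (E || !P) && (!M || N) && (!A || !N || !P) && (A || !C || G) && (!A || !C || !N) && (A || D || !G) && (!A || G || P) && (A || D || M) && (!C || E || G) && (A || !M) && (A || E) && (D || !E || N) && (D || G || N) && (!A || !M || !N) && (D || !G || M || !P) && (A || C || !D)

C = True, P = False, A = False, D = True, N = False, G = True, E = True, M = False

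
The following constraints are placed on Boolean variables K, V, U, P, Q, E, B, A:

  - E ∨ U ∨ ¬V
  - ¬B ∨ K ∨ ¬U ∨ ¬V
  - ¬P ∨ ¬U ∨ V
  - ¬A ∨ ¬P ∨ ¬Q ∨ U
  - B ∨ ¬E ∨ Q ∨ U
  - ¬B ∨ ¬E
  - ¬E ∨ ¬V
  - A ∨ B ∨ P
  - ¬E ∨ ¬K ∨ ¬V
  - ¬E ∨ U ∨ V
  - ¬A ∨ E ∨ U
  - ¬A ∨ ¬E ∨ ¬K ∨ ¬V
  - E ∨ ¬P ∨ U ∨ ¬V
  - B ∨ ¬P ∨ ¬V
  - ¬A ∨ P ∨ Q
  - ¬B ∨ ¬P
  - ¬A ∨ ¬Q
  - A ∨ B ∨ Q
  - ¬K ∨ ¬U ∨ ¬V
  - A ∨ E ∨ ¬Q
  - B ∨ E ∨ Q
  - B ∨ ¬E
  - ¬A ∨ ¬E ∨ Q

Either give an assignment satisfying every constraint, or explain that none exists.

Set K = True.
Try V = True:
  (¬E ∨ ¬V) forces E = False.
  (E ∨ U ∨ ¬V) forces U = True.
  clause (¬K ∨ ¬U ∨ ¬V) is falsified — backtrack.
So V = False.
Set U = True.
  then (¬P ∨ ¬U ∨ V) forces P = False.
Try Q = True:
  (¬A ∨ ¬Q) forces A = False.
  (A ∨ B ∨ P) forces B = True.
  (¬B ∨ ¬E) forces E = False.
  clause (A ∨ E ∨ ¬Q) is falsified — backtrack.
So Q = False.
  then (¬A ∨ P ∨ Q) forces A = False.
  then (A ∨ B ∨ Q) forces B = True.
  then (¬B ∨ ¬E) forces E = False.
All clauses satisfied.

K = True; V = False; U = True; P = False; Q = False; E = False; B = True; A = False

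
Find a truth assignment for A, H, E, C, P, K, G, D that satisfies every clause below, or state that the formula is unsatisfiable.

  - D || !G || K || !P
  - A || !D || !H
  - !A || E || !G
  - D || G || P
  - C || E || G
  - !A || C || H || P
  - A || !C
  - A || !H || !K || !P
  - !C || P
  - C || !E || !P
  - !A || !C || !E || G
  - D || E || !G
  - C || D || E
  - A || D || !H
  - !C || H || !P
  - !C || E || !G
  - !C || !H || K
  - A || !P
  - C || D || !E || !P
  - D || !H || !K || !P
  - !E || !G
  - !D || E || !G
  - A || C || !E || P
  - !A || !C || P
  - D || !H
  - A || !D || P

A: True; H: True; E: False; C: True; P: True; K: True; G: False; D: True

Set A = True.
Set H = True.
  then (D || !H) forces D = True.
Set E = False.
  then (!A || E || !G) forces G = False.
  then (C || E || G) forces C = True.
  then (!C || P) forces P = True.
  then (!C || !H || K) forces K = True.
All clauses satisfied.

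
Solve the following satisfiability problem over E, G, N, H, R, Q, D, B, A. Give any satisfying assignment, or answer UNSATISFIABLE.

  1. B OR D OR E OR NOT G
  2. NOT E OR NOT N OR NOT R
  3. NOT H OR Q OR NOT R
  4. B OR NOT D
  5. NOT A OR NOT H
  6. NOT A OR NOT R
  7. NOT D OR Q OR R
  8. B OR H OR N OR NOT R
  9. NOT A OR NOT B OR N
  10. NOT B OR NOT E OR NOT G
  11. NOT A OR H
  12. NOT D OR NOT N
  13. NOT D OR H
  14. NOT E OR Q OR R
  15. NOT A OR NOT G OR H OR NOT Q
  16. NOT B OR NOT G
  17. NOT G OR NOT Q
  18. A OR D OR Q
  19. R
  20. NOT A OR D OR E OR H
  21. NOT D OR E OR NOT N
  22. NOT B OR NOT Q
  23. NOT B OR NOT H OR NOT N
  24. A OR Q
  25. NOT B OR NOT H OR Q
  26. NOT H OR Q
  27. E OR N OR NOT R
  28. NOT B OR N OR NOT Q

E: False, G: False, N: True, H: True, R: True, Q: True, D: False, B: False, A: False

Unit clause (R) forces R = True.
In (NOT A OR NOT R) only NOT A is left, so A = False.
In (A OR Q) only Q is left, so Q = True.
In (NOT G OR NOT Q) only NOT G is left, so G = False.
In (NOT B OR NOT Q) only NOT B is left, so B = False.
In (B OR NOT D) only NOT D is left, so D = False.
Set E = False.
  then (E OR N OR NOT R) forces N = True.
Set H = True.
All clauses satisfied.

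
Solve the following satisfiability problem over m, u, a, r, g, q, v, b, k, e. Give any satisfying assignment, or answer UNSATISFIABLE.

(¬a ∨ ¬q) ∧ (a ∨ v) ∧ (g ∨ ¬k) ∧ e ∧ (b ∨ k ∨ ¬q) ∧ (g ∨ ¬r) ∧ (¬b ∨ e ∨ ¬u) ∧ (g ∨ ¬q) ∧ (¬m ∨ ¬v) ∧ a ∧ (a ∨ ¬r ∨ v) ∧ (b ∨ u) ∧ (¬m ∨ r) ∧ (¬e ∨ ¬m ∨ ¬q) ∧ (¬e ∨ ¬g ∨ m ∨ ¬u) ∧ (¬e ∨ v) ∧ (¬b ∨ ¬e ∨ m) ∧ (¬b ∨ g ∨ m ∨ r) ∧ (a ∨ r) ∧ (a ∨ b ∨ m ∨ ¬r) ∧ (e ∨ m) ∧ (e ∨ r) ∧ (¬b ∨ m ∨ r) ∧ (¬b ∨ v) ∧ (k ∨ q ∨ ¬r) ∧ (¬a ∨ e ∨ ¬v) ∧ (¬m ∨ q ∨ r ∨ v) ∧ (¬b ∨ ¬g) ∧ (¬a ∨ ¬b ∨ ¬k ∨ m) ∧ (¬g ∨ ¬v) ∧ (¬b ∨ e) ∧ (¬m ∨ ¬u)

m = False, u = True, a = True, r = False, g = False, q = False, v = True, b = False, k = False, e = True

Unit clause (e) forces e = True.
Unit clause (a) forces a = True.
In (¬e ∨ v) only v is left, so v = True.
In (¬g ∨ ¬v) only ¬g is left, so g = False.
In (¬a ∨ ¬q) only ¬q is left, so q = False.
In (g ∨ ¬k) only ¬k is left, so k = False.
In (g ∨ ¬r) only ¬r is left, so r = False.
In (¬m ∨ ¬v) only ¬m is left, so m = False.
In (¬b ∨ ¬e ∨ m) only ¬b is left, so b = False.
In (b ∨ u) only u is left, so u = True.
All clauses satisfied.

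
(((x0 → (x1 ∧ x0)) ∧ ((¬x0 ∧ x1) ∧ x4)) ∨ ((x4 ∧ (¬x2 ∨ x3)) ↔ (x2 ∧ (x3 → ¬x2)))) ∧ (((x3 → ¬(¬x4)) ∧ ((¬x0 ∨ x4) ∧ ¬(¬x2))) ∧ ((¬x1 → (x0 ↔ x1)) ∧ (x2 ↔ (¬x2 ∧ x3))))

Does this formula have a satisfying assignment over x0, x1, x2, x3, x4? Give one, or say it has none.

No satisfying assignment exists.

Case x2 = True: the conjunct x2 ↔ (¬x2 ∧ x3) becomes True ↔ (False ∧ x3) = False.
Case x2 = False: the conjunct ¬(¬x2) becomes ¬(¬False) = False.
Both cases fail — unsatisfiable.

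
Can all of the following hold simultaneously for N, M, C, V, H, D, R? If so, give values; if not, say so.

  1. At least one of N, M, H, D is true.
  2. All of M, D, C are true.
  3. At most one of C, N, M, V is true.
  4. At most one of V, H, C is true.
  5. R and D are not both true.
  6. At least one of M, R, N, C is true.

Case C = True:
  (2) forces M = True.
  Constraint (3) is violated (C=T, M=T) — contradiction.
Case C = False:
  Constraint (2) is violated (C=F) — contradiction.
Both cases fail — unsatisfiable.

Unsatisfiable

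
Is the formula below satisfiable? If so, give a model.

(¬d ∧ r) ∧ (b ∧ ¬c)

r=T; d=F; b=T; c=F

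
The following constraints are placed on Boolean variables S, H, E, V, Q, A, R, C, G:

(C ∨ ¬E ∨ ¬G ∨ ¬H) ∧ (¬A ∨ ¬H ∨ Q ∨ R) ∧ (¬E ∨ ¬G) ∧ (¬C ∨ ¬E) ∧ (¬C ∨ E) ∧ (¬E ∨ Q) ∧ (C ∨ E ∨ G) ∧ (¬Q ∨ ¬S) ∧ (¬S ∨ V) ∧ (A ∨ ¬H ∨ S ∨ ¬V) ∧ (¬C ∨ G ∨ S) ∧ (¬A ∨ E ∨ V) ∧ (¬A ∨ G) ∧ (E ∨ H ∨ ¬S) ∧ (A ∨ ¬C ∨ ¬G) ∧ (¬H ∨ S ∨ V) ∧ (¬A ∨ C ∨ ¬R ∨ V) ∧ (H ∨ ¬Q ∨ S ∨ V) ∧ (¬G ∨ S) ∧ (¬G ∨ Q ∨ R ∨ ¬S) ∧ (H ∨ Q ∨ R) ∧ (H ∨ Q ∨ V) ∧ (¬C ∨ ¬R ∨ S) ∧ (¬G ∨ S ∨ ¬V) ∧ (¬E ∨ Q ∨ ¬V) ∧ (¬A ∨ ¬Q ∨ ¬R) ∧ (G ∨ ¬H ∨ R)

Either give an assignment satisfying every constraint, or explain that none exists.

S = True, H = True, E = False, V = True, Q = False, A = False, R = True, C = False, G = True

Set S = True.
  then (¬Q ∨ ¬S) forces Q = False.
  then (¬S ∨ V) forces V = True.
  then (¬E ∨ Q ∨ ¬V) forces E = False.
  then (¬C ∨ E) forces C = False.
  then (C ∨ E ∨ G) forces G = True.
  then (E ∨ H ∨ ¬S) forces H = True.
  then (¬G ∨ Q ∨ R ∨ ¬S) forces R = True.
Set A = False.
All clauses satisfied.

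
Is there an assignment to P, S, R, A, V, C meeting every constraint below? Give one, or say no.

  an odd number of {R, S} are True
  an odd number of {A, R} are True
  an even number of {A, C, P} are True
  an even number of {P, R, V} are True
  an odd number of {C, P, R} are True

P=T, S=T, R=F, A=T, V=T, C=F

{R, S}: 1 true → odd ✓
{A, R}: 1 true → odd ✓
{A, C, P}: 2 true → even ✓
{P, R, V}: 2 true → even ✓
{C, P, R}: 1 true → odd ✓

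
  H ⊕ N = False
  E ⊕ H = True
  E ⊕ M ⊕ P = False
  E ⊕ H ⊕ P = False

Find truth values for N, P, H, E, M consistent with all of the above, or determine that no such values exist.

N=F, P=T, H=F, E=T, M=F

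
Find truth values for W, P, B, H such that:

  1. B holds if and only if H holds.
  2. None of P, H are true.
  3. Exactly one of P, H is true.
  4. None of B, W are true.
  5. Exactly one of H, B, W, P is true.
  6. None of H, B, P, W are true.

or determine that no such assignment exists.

Unsatisfiable

Case P = True:
  Constraint (2) is violated (P=T) — contradiction.
Case P = False:
  (2) forces H = False.
  Constraint (3) is violated (P=F, H=F) — contradiction.
Both cases fail — unsatisfiable.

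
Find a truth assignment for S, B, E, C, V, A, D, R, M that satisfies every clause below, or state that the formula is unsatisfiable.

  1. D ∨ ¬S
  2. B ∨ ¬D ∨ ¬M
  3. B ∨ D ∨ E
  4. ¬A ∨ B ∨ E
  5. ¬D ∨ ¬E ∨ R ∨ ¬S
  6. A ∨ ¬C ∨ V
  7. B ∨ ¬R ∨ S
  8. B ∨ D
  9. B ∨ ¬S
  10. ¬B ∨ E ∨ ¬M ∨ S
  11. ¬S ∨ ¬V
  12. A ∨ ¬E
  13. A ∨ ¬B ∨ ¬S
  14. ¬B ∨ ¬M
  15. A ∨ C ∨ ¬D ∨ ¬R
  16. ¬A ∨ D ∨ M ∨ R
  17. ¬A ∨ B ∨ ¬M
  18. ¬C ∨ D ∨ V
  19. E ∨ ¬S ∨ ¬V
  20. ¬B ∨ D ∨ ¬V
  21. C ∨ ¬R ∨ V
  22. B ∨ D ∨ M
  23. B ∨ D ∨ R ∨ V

S: False, B: False, E: False, C: False, V: False, A: False, D: True, R: False, M: False

Set S = False.
Set B = False.
  then (B ∨ ¬R ∨ S) forces R = False.
  then (B ∨ D) forces D = True.
  then (B ∨ ¬D ∨ ¬M) forces M = False.
Set E = False.
  then (¬A ∨ B ∨ E) forces A = False.
Set C = False.
Set V = False.
All clauses satisfied.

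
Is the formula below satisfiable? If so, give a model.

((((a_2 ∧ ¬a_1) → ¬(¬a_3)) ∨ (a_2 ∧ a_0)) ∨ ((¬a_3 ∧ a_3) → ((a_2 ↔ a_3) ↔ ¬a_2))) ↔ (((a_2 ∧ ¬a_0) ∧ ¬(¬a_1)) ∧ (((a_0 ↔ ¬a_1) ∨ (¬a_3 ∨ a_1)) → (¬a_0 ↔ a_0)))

Case a_1 = True: the formula simplifies to (a_2 ∧ ¬a_0) ∧ (¬a_0 ↔ a_0).
  a_0 = True: the conjunct ¬a_0 is False.
  a_0 = False: the conjunct ¬a_0 ↔ a_0 becomes ¬False ↔ False = False.
Case a_1 = False: the formula simplifies to ¬((((a_2 → ¬(¬a_3)) ∨ (a_2 ∧ a_0)) ∨ ((¬a_3 ∧ a_3) → ((a_2 ↔ a_3) ↔ ¬a_2)))).
  a_3 = True: this becomes ¬((True ∨ True)) = False.
  a_3 = False: this becomes ¬(((¬a_2 ∨ (a_2 ∧ a_0)) ∨ True)) = False.
Both cases fail — unsatisfiable.

Unsatisfiable — no assignment works.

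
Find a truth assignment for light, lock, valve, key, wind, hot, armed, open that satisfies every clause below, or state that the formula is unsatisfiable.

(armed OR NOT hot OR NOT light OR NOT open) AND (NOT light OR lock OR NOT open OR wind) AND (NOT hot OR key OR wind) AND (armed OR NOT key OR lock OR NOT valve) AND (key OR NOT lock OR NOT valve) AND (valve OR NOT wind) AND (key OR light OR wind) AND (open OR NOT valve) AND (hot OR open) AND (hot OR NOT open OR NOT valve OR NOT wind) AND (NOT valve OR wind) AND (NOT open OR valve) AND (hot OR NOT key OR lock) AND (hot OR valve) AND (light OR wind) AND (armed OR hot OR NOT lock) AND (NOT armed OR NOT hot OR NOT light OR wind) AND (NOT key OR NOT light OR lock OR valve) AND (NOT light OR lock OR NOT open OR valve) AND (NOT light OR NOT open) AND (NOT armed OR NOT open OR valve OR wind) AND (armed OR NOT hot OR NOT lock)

Set light = False.
  then (light OR wind) forces wind = True.
  then (valve OR NOT wind) forces valve = True.
  then (open OR NOT valve) forces open = True.
  then (hot OR NOT open OR NOT valve OR NOT wind) forces hot = True.
Set lock = False.
Set key = False.
Set armed = False.
All clauses satisfied.

light = False; lock = False; valve = True; key = False; wind = True; hot = True; armed = False; open = True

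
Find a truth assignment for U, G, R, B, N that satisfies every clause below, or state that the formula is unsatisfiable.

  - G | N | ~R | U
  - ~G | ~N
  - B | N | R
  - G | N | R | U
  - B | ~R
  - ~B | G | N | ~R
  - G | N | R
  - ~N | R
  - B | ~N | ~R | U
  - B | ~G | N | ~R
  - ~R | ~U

Set U = False.
Set G = False.
Set R = True.
  then (G | N | ~R | U) forces N = True.
  then (B | ~R) forces B = True.
All clauses satisfied.

U = False; G = False; R = True; B = True; N = True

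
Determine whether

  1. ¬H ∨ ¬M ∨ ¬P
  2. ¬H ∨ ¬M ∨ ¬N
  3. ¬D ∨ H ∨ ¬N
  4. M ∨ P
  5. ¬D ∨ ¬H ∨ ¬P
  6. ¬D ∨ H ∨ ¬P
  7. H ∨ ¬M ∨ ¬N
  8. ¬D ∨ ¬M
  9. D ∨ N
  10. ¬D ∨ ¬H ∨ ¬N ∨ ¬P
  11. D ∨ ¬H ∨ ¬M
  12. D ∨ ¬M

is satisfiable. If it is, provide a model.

P: True; H: True; N: True; M: False; D: False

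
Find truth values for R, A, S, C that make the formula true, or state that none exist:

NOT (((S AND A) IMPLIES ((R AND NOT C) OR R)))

R = False; A = True; S = True; C = False

  NOT (((S AND A) IMPLIES ((R AND NOT C) OR R))) = True
    (S AND A) IMPLIES ((R AND NOT C) OR R) = False
      S AND A = True
      (R AND NOT C) OR R = False
        R AND NOT C = False
          NOT C = True
The formula evaluates to True.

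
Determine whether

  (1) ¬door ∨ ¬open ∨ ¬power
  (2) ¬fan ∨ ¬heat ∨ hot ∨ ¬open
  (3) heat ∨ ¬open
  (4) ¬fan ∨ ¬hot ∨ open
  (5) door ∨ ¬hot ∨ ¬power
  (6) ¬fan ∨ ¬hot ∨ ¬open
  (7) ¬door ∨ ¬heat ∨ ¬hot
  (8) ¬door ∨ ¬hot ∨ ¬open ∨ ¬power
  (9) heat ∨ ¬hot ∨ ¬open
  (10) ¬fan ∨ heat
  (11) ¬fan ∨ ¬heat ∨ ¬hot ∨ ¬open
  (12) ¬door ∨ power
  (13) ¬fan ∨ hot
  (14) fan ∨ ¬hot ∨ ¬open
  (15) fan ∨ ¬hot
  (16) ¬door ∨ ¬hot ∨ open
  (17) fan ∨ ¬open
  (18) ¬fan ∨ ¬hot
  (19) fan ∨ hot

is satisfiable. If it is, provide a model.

Case hot = True:
  (fan ∨ ¬hot) forces fan = True.
  Clause (¬fan ∨ ¬hot) is falsified — contradiction.
Case hot = False:
  (¬fan ∨ hot) forces fan = False.
  Clause (fan ∨ hot) is falsified — contradiction.
Both cases fail, so the formula is unsatisfiable.

Unsatisfiable — no assignment works.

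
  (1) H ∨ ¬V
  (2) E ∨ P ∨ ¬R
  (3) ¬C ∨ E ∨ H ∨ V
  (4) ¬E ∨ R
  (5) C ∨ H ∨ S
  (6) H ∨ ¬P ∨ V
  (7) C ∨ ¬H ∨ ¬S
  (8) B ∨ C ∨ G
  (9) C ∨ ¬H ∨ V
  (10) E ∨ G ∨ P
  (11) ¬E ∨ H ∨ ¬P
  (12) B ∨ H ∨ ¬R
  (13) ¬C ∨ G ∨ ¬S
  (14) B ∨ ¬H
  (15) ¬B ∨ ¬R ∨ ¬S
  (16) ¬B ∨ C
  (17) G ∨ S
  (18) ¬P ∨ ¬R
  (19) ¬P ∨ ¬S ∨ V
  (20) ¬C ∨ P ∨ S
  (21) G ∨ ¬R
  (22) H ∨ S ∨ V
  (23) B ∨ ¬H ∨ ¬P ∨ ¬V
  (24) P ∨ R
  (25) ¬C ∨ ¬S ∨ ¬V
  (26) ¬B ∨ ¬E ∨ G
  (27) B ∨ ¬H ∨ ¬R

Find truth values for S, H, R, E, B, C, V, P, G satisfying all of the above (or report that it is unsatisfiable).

S = False, H = True, R = False, E = False, B = True, C = True, V = False, P = True, G = True

Set S = False.
  then (G ∨ S) forces G = True.
Try H = False:
  (H ∨ ¬V) forces V = False.
  clause (H ∨ S ∨ V) is falsified — backtrack.
So H = True.
  then (B ∨ ¬H) forces B = True.
  then (¬B ∨ C) forces C = True.
  then (¬C ∨ P ∨ S) forces P = True.
  then (¬P ∨ ¬R) forces R = False.
  then (¬E ∨ R) forces E = False.
Set V = False.
All clauses satisfied.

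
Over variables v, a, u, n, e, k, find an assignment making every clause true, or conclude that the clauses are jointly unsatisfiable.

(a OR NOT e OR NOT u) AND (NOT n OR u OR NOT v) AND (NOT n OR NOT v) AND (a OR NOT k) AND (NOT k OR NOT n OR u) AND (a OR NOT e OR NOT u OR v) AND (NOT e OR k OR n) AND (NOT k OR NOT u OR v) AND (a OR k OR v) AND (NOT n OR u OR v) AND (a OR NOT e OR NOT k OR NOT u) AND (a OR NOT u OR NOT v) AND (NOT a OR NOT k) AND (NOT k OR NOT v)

Set v = True.
  then (NOT n OR NOT v) forces n = False.
  then (NOT k OR NOT v) forces k = False.
  then (NOT e OR k OR n) forces e = False.
Set a = True.
Set u = False.
All clauses satisfied.

v: True, a: True, u: False, n: False, e: False, k: False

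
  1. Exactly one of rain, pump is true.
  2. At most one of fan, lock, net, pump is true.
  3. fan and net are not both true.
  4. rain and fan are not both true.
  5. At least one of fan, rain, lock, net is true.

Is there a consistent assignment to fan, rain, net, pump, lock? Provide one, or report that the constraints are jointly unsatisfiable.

fan: False, rain: True, net: False, pump: False, lock: True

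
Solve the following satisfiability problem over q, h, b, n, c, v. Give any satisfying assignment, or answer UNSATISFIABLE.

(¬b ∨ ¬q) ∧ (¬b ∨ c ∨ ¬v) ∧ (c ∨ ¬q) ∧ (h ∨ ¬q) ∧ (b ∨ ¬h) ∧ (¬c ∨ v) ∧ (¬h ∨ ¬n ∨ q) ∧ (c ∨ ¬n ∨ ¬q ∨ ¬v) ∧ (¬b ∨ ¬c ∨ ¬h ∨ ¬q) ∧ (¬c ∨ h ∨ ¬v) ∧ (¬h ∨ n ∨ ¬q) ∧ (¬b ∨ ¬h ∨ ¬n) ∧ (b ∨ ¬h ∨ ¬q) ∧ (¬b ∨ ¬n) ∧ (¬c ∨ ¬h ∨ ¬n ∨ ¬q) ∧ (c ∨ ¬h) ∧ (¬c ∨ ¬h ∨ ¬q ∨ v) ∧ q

Unsatisfiable — no assignment works.

Case q = True:
  (¬b ∨ ¬q) forces b = False.
  (c ∨ ¬q) forces c = True.
  (h ∨ ¬q) forces h = True.
  Clause (b ∨ ¬h) is falsified — contradiction.
Case q = False:
  Clause (q) is falsified — contradiction.
Both cases fail, so the formula is unsatisfiable.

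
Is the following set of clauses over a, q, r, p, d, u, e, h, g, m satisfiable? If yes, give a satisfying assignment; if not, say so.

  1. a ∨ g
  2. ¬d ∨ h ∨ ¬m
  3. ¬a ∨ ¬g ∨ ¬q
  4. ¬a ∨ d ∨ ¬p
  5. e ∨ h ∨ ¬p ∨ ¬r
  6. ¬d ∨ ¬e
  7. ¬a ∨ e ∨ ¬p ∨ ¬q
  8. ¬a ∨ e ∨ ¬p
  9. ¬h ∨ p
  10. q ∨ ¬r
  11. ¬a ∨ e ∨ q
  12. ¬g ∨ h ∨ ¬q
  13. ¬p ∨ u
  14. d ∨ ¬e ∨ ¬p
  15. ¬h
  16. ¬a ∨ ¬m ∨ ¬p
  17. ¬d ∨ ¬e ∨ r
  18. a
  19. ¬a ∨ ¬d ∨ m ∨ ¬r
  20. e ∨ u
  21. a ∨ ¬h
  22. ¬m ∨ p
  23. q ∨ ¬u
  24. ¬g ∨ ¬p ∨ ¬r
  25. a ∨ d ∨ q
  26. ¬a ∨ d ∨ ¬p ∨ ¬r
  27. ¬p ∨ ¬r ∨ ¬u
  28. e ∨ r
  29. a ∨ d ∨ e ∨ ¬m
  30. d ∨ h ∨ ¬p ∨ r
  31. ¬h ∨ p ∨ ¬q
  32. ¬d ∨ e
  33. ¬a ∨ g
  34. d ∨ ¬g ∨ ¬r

Unit clause (¬h) forces h = False.
Unit clause (a) forces a = True.
In (¬a ∨ g) only g is left, so g = True.
In (¬a ∨ ¬g ∨ ¬q) only ¬q is left, so q = False.
In (q ∨ ¬r) only ¬r is left, so r = False.
In (¬a ∨ e ∨ q) only e is left, so e = True.
In (¬d ∨ ¬e ∨ r) only ¬d is left, so d = False.
In (q ∨ ¬u) only ¬u is left, so u = False.
In (d ∨ h ∨ ¬p ∨ r) only ¬p is left, so p = False.
In (¬m ∨ p) only ¬m is left, so m = False.
All clauses satisfied.

a = True, q = False, r = False, p = False, d = False, u = False, e = True, h = False, g = True, m = False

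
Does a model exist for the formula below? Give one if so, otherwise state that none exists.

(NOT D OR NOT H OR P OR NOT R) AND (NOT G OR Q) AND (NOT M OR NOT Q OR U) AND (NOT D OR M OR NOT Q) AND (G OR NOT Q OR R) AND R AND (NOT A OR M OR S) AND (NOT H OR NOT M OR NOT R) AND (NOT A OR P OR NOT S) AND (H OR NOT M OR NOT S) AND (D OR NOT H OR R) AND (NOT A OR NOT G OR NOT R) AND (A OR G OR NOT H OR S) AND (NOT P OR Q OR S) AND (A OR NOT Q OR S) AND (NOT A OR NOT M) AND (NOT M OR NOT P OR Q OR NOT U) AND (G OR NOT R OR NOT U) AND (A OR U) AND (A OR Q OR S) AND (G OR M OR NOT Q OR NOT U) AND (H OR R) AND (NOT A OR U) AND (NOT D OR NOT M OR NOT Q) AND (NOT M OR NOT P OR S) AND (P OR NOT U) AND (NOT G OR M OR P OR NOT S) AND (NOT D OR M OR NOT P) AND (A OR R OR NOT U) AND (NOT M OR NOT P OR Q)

D = False, M = False, U = True, R = True, H = True, G = True, S = True, A = False, P = True, Q = True

Unit clause (R) forces R = True.
Set D = False.
Try M = True:
  (NOT H OR NOT M OR NOT R) forces H = False.
  (H OR NOT M OR NOT S) forces S = False.
  (NOT A OR NOT M) forces A = False.
  (A OR NOT Q OR S) forces Q = False.
  clause (A OR Q OR S) is falsified — backtrack.
So M = False.
Set U = True.
  then (G OR NOT R OR NOT U) forces G = True.
  then (P OR NOT U) forces P = True.
  then (NOT G OR Q) forces Q = True.
  then (NOT A OR NOT G OR NOT R) forces A = False.
  then (A OR NOT Q OR S) forces S = True.
Set H = True.
All clauses satisfied.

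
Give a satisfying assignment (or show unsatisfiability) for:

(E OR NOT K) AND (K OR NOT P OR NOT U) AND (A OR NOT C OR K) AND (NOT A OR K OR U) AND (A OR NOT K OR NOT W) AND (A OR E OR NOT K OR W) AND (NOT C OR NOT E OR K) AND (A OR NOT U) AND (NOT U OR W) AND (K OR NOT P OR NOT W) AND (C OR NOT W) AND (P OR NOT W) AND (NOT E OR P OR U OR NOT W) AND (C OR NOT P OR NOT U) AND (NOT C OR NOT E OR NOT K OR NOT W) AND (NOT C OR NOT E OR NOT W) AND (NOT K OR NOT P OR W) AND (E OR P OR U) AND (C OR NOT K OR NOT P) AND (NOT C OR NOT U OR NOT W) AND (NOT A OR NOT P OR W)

U=F, P=F, C=F, A=F, K=F, W=F, E=T

Try U = True:
  (A OR NOT U) forces A = True.
  (NOT U OR W) forces W = True.
  (C OR NOT W) forces C = True.
  clause (NOT C OR NOT U OR NOT W) is falsified — backtrack.
So U = False.
Set P = False.
  then (P OR NOT W) forces W = False.
  then (E OR P OR U) forces E = True.
Set C = False.
Set A = False.
Set K = False.
All clauses satisfied.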